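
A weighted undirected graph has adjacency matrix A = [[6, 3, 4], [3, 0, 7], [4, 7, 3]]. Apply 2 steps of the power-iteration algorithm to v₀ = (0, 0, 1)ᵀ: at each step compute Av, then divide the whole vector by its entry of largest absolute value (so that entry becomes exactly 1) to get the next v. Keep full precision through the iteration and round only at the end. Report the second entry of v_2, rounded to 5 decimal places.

0.44595

Av0 = (4.000000, 7.000000, 3.000000); divide by 7.000000 → v1 = (0.571429, 1.000000, 0.428571)
Av1 = (8.142857, 4.714286, 10.571429); divide by 10.571429 → v2 = (0.770270, 0.445946, 1.000000)
Requested entry of v2: 33/74 = 0.44595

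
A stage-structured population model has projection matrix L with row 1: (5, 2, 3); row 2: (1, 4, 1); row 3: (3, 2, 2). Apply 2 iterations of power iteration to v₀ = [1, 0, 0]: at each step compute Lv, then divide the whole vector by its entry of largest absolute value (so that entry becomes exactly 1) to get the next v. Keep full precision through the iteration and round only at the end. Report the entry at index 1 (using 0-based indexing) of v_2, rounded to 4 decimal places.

0.3333

Lv0 = (5.00000, 1.00000, 3.00000); divide by 5.00000 → v1 = (1.00000, 0.20000, 0.60000)
Lv1 = (7.20000, 2.40000, 4.60000); divide by 7.20000 → v2 = (1.00000, 0.33333, 0.63889)
Requested entry of v2: 12/36 = 0.3333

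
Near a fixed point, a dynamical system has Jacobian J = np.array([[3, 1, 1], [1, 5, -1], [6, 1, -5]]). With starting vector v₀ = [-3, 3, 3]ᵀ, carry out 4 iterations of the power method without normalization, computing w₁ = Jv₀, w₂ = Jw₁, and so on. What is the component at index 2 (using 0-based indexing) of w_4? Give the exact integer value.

w1 = Jv₀ = (3·(-3) + 1·3 + 1·3; 1·(-3) + 5·3 + (-1)·3; 6·(-3) + 1·3 + (-5)·3) = (-3, 9, -30)
w2 = Jw1 = (3·(-3) + 1·9 + 1·(-30); 1·(-3) + 5·9 + (-1)·(-30); 6·(-3) + 1·9 + (-5)·(-30)) = (-30, 72, 141)
w3 = Jw2 = (123, 189, -813)
w4 = Jw3 = (-255, 1881, 4992)
The requested component of w4 is 4992.

4992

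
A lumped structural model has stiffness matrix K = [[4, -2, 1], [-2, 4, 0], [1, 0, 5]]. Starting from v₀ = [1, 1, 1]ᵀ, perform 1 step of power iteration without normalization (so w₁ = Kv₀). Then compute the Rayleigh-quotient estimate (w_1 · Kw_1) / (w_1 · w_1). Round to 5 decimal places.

4.97959

w1 = Kv₀ = (4·1 + (-2)·1 + 1·1; (-2)·1 + 4·1 + 0·1; 1·1 + 0·1 + 5·1) = (3, 2, 6)
Kw1 = (14, 2, 33)
w1·Kw1 = 3·14 + 2·2 + 6·33 = 244; w1·w1 = 3·3 + 2·2 + 6·6 = 49
λ ≈ 244/49 = 4.97959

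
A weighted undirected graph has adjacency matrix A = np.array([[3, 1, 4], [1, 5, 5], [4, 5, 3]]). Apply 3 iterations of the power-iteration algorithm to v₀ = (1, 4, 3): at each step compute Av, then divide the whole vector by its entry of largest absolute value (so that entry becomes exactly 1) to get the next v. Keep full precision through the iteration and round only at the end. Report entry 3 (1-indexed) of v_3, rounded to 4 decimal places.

Av0 = (19.00000, 36.00000, 33.00000); divide by 36.00000 → v1 = (0.52778, 1.00000, 0.91667)
Av1 = (6.25000, 10.11111, 9.86111); divide by 10.11111 → v2 = (0.61813, 1.00000, 0.97527)
Av2 = (6.75549, 10.49451, 10.39835); divide by 10.49451 → v3 = (0.64372, 1.00000, 0.99084)
Requested entry of v3: 3785/3820 = 0.9908

0.9908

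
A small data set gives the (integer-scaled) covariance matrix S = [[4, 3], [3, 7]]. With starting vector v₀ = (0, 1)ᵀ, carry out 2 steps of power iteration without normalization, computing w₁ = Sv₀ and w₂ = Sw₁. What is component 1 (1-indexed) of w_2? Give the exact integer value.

w1 = Sv₀ = (4·0 + 3·1; 3·0 + 7·1) = (3, 7)
w2 = Sw1 = (4·3 + 3·7; 3·3 + 7·7) = (33, 58)
The requested component of w2 is 33.

33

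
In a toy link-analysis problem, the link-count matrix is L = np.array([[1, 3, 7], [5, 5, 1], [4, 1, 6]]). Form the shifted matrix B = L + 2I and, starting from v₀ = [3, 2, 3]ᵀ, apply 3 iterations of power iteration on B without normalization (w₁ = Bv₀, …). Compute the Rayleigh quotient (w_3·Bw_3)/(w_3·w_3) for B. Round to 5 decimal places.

B = L + 2I has rows (3, 3, 7); (5, 7, 1); (4, 1, 8)
w1 = Bv₀ = (3·3 + 3·2 + 7·3; 5·3 + 7·2 + 1·3; 4·3 + 1·2 + 8·3) = (36, 32, 38)
w2 = Bw1 = (3·36 + 3·32 + 7·38; 5·36 + 7·32 + 1·38; 4·36 + 1·32 + 8·38) = (470, 442, 480)
w3 = Bw2 = (6096, 5924, 6162)
Bw3 = (79194, 78110, 79604)
w3·Bw3 = 1436010112; w3·w3 = 110225236; μ ≈ 1436010112/110225236 = 13.02796

μ ≈ 13.02796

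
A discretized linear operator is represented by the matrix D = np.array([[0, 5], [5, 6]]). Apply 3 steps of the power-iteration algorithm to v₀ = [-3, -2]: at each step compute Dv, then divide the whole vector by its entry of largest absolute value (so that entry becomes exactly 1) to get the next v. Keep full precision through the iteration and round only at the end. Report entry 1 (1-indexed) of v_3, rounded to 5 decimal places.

0.54443

Dv0 = (-10.000000, -27.000000); divide by -27.000000 → v1 = (0.370370, 1.000000)
Dv1 = (5.000000, 7.851852); divide by 7.851852 → v2 = (0.636792, 1.000000)
Dv2 = (5.000000, 9.183962); divide by 9.183962 → v3 = (0.544427, 1.000000)
Requested entry of v3: -1060/-1947 = 0.54443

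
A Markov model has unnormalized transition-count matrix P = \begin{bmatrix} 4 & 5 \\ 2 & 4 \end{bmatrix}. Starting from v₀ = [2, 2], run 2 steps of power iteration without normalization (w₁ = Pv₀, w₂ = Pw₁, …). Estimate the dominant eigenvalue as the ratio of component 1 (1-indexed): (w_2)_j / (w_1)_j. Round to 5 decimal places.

w1 = Pv₀ = (4·2 + 5·2; 2·2 + 4·2) = (18, 12)
w2 = Pw1 = (4·18 + 5·12; 2·18 + 4·12) = (132, 84)
Ratio at component: 132 / 18 = 7.33333

λ ≈ 7.33333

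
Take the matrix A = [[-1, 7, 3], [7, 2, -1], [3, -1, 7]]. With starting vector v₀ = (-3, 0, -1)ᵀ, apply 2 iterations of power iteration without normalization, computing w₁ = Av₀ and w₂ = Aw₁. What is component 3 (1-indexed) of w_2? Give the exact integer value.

-92

w1 = Av₀ = (0, -20, -16)
w2 = Aw1 = (-188, -24, -92)
The requested component of w2 is -92.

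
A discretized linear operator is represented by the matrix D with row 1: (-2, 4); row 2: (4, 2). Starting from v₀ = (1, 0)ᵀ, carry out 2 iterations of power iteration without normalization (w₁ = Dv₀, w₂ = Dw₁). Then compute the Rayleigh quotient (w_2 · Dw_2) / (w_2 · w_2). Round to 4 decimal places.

λ ≈ -2.0000

w1 = Dv₀ = ((-2)·1 + 4·0; 4·1 + 2·0) = (-2, 4)
w2 = Dw1 = ((-2)·(-2) + 4·4; 4·(-2) + 2·4) = (20, 0)
Dw2 = (-40, 80)
w2·Dw2 = 20·(-40) + 0·80 = -800; w2·w2 = 20·20 + 0·0 = 400
λ ≈ -800/400 = -2.0000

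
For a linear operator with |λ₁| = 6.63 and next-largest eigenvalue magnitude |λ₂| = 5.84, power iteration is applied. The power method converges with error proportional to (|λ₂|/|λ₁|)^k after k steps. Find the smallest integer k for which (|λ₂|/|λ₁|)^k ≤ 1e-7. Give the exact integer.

|λ₂/λ₁| = 5.84/6.63 = 0.88084
Need k ≥ ln(1e-7) / ln(0.88084) = -16.1181 / -0.1269 ≈ 127.040
Smallest integer k satisfying the bound: 128

128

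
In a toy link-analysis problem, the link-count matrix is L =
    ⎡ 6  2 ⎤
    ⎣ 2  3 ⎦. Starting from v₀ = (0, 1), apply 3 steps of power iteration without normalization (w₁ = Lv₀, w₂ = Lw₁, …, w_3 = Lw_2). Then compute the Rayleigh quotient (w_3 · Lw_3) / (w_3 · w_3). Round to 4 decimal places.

w1 = Lv₀ = (6·0 + 2·1; 2·0 + 3·1) = (2, 3)
w2 = Lw1 = (6·2 + 2·3; 2·2 + 3·3) = (18, 13)
w3 = Lw2 = (134, 75)
Lw3 = (954, 493)
w3·Lw3 = 134·954 + 75·493 = 164811; w3·w3 = 134·134 + 75·75 = 23581
λ ≈ 164811/23581 = 6.9891

λ ≈ 6.9891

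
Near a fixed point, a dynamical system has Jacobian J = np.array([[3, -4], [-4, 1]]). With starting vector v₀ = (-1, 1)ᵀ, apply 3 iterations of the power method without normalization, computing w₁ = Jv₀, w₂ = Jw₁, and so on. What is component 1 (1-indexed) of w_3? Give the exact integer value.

-255

w1 = Jv₀ = (3·(-1) + (-4)·1; (-4)·(-1) + 1·1) = (-7, 5)
w2 = Jw1 = (3·(-7) + (-4)·5; (-4)·(-7) + 1·5) = (-41, 33)
w3 = Jw2 = (-255, 197)
The requested component of w3 is -255.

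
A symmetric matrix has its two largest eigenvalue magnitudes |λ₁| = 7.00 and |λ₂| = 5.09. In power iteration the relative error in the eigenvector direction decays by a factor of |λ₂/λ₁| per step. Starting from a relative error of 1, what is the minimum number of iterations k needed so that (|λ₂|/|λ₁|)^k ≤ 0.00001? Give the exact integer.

|λ₂/λ₁| = 5.09/7.00 = 0.72714
Need k ≥ ln(0.00001) / ln(0.72714) = -11.5129 / -0.3186 ≈ 36.132
Smallest integer k satisfying the bound: 37

37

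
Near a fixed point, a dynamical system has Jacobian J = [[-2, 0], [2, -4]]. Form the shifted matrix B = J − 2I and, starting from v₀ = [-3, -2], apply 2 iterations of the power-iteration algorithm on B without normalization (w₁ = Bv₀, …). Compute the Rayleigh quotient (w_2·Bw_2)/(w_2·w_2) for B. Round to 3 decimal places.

B = J − 2I has rows (-4, 0); (2, -6)
w1 = Bv₀ = ((-4)·(-3) + 0·(-2); 2·(-3) + (-6)·(-2)) = (12, 6)
w2 = Bw1 = ((-4)·12 + 0·6; 2·12 + (-6)·6) = (-48, -12)
Bw2 = (192, -24)
w2·Bw2 = -8928; w2·w2 = 2448; μ ≈ -8928/2448 = -3.647

-3.647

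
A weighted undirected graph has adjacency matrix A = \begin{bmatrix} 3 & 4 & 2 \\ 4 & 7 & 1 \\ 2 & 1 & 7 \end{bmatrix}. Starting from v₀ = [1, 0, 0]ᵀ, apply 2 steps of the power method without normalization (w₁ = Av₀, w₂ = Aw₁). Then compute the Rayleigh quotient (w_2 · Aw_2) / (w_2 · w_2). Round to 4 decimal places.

w1 = Av₀ = (3·1 + 4·0 + 2·0; 4·1 + 7·0 + 1·0; 2·1 + 1·0 + 7·0) = (3, 4, 2)
w2 = Aw1 = (3·3 + 4·4 + 2·2; 4·3 + 7·4 + 1·2; 2·3 + 1·4 + 7·2) = (29, 42, 24)
Aw2 = (303, 434, 268)
w2·Aw2 = 29·303 + 42·434 + 24·268 = 33447; w2·w2 = 29·29 + 42·42 + 24·24 = 3181
λ ≈ 33447/3181 = 10.5146

10.5146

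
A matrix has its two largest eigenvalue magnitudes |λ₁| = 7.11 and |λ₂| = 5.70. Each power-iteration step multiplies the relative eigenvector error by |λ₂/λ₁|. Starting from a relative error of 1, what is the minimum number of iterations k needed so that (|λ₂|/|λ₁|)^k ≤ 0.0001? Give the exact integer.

42

|λ₂/λ₁| = 5.70/7.11 = 0.80169
Need k ≥ ln(0.0001) / ln(0.80169) = -9.2103 / -0.2210 ≈ 41.669
Smallest integer k satisfying the bound: 42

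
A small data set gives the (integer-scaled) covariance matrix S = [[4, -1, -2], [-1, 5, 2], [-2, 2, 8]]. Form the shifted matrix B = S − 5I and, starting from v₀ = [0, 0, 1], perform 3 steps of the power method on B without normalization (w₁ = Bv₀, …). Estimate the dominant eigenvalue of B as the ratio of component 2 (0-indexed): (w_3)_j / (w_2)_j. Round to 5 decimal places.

4.64706

B = S − 5I has rows (-1, -1, -2); (-1, 0, 2); (-2, 2, 3)
w1 = Bv₀ = ((-1)·0 + (-1)·0 + (-2)·1; (-1)·0 + 0·0 + 2·1; (-2)·0 + 2·0 + 3·1) = (-2, 2, 3)
w2 = Bw1 = ((-1)·(-2) + (-1)·2 + (-2)·3; (-1)·(-2) + 0·2 + 2·3; (-2)·(-2) + 2·2 + 3·3) = (-6, 8, 17)
w3 = Bw2 = (-36, 40, 79)
Ratio: 79/17 = 4.64706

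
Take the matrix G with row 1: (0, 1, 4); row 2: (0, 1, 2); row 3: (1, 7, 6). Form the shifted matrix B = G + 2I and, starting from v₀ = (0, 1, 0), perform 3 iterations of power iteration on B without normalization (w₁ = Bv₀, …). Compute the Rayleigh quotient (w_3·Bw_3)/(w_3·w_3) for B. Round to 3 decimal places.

10.463

B = G + 2I has rows (2, 1, 4); (0, 3, 2); (1, 7, 8)
w1 = Bv₀ = (1, 3, 7)
w2 = Bw1 = (33, 23, 78)
w3 = Bw2 = (401, 225, 818)
Bw3 = (4299, 2311, 8520)
w3·Bw3 = 9213234; w3·w3 = 880550; μ ≈ 9213234/880550 = 10.463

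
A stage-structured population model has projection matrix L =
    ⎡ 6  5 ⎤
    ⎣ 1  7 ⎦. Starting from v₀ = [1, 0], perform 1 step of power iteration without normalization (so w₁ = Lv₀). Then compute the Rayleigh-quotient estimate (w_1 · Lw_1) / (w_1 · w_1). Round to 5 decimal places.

7.00000

w1 = Lv₀ = (6, 1)
Lw1 = (41, 13)
w1·Lw1 = 6·41 + 1·13 = 259; w1·w1 = 6·6 + 1·1 = 37
λ ≈ 259/37 = 7.00000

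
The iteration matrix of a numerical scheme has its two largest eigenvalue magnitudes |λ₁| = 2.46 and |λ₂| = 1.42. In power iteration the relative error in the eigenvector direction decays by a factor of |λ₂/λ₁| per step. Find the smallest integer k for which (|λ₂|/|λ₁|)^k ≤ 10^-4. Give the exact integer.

17

|λ₂/λ₁| = 1.42/2.46 = 0.57724
Need k ≥ ln(10^-4) / ln(0.57724) = -9.2103 / -0.5495 ≈ 16.761
Smallest integer k satisfying the bound: 17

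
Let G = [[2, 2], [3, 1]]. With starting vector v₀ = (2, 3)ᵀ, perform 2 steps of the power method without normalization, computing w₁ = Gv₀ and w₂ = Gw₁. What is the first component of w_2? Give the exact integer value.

38

w1 = Gv₀ = (2·2 + 2·3; 3·2 + 1·3) = (10, 9)
w2 = Gw1 = (2·10 + 2·9; 3·10 + 1·9) = (38, 39)
The requested component of w2 is 38.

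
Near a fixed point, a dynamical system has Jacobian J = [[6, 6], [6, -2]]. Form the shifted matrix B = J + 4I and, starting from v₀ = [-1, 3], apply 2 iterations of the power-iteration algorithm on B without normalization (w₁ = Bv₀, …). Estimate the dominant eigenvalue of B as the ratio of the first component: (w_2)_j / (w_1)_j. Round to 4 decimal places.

10.0000

B = J + 4I has rows (10, 6); (6, 2)
w1 = Bv₀ = (8, 0)
w2 = Bw1 = (80, 48)
Ratio: 80/8 = 10.0000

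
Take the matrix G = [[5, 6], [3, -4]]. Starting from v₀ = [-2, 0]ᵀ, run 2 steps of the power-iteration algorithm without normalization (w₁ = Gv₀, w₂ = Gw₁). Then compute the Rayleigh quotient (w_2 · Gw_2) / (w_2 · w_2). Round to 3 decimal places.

5.581

w1 = Gv₀ = (5·(-2) + 6·0; 3·(-2) + (-4)·0) = (-10, -6)
w2 = Gw1 = (5·(-10) + 6·(-6); 3·(-10) + (-4)·(-6)) = (-86, -6)
Gw2 = (-466, -234)
w2·Gw2 = (-86)·(-466) + (-6)·(-234) = 41480; w2·w2 = (-86)·(-86) + (-6)·(-6) = 7432
λ ≈ 41480/7432 = 5.581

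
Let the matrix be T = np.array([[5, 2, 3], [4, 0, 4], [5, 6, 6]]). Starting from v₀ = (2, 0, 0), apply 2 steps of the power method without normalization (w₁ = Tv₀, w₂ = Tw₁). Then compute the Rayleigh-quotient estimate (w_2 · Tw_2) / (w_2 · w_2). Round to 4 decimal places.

12.0672

w1 = Tv₀ = (5·2 + 2·0 + 3·0; 4·2 + 0·0 + 4·0; 5·2 + 6·0 + 6·0) = (10, 8, 10)
w2 = Tw1 = (5·10 + 2·8 + 3·10; 4·10 + 0·8 + 4·10; 5·10 + 6·8 + 6·10) = (96, 80, 158)
Tw2 = (1114, 1016, 1908)
w2·Tw2 = 96·1114 + 80·1016 + 158·1908 = 489688; w2·w2 = 96·96 + 80·80 + 158·158 = 40580
λ ≈ 489688/40580 = 12.0672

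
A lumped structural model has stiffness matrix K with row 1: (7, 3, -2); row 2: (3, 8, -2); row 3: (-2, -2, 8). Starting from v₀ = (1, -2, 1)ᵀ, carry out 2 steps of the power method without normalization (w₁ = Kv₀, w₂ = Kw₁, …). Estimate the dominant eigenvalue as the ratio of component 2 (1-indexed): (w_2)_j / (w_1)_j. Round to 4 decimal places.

9.5333

w1 = Kv₀ = (7·1 + 3·(-2) + (-2)·1; 3·1 + 8·(-2) + (-2)·1; (-2)·1 + (-2)·(-2) + 8·1) = (-1, -15, 10)
w2 = Kw1 = (7·(-1) + 3·(-15) + (-2)·10; 3·(-1) + 8·(-15) + (-2)·10; (-2)·(-1) + (-2)·(-15) + 8·10) = (-72, -143, 112)
Ratio at component: -143 / -15 = 9.5333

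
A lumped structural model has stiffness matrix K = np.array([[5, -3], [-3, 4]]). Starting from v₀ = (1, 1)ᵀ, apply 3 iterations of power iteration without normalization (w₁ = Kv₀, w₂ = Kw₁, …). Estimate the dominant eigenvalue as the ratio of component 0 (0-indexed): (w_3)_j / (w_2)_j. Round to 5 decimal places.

w1 = Kv₀ = (2, 1)
w2 = Kw1 = (7, -2)
w3 = Kw2 = (41, -29)
Ratio at component: 41 / 7 = 5.85714

5.85714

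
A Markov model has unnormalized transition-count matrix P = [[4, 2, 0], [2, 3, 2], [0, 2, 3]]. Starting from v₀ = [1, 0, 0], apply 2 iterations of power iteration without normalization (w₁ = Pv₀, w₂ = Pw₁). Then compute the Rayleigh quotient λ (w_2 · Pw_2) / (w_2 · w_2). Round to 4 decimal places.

w1 = Pv₀ = (4·1 + 2·0 + 0·0; 2·1 + 3·0 + 2·0; 0·1 + 2·0 + 3·0) = (4, 2, 0)
w2 = Pw1 = (4·4 + 2·2 + 0·0; 2·4 + 3·2 + 2·0; 0·4 + 2·2 + 3·0) = (20, 14, 4)
Pw2 = (108, 90, 40)
w2·Pw2 = 20·108 + 14·90 + 4·40 = 3580; w2·w2 = 20·20 + 14·14 + 4·4 = 612
λ ≈ 3580/612 = 5.8497

λ ≈ 5.8497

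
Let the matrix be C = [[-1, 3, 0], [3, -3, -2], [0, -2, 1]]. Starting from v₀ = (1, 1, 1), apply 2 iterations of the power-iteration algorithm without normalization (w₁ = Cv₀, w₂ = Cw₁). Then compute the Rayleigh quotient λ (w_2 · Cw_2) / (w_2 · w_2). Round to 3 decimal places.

w1 = Cv₀ = (2, -2, -1)
w2 = Cw1 = (-8, 14, 3)
Cw2 = (50, -72, -25)
w2·Cw2 = (-8)·50 + 14·(-72) + 3·(-25) = -1483; w2·w2 = (-8)·(-8) + 14·14 + 3·3 = 269
λ ≈ -1483/269 = -5.513

-5.513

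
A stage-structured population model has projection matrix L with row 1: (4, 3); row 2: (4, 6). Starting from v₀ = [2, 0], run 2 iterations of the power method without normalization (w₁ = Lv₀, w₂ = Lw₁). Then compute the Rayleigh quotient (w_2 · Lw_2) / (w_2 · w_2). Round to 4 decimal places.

8.6309

w1 = Lv₀ = (8, 8)
w2 = Lw1 = (56, 80)
Lw2 = (464, 704)
w2·Lw2 = 56·464 + 80·704 = 82304; w2·w2 = 56·56 + 80·80 = 9536
λ ≈ 82304/9536 = 8.6309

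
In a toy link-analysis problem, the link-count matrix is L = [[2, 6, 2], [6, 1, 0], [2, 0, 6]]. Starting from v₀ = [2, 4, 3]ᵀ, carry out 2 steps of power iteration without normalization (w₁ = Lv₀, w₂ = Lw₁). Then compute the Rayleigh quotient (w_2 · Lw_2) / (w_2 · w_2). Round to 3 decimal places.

λ ≈ 8.282

w1 = Lv₀ = (34, 16, 22)
w2 = Lw1 = (208, 220, 200)
Lw2 = (2136, 1468, 1616)
w2·Lw2 = 208·2136 + 220·1468 + 200·1616 = 1090448; w2·w2 = 208·208 + 220·220 + 200·200 = 131664
λ ≈ 1090448/131664 = 8.282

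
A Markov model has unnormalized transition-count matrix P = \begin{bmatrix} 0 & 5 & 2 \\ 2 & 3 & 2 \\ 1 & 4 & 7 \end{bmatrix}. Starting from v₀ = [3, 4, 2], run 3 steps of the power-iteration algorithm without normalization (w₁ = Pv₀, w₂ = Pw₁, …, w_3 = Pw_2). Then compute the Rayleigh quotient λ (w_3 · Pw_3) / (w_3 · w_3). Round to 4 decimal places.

w1 = Pv₀ = (0·3 + 5·4 + 2·2; 2·3 + 3·4 + 2·2; 1·3 + 4·4 + 7·2) = (24, 22, 33)
w2 = Pw1 = (0·24 + 5·22 + 2·33; 2·24 + 3·22 + 2·33; 1·24 + 4·22 + 7·33) = (176, 180, 343)
w3 = Pw2 = (1586, 1578, 3297)
Pw3 = (14484, 14500, 30977)
w3·Pw3 = 1586·14484 + 1578·14500 + 3297·30977 = 147983793; w3·w3 = 1586·1586 + 1578·1578 + 3297·3297 = 15875689
λ ≈ 147983793/15875689 = 9.3214

9.3214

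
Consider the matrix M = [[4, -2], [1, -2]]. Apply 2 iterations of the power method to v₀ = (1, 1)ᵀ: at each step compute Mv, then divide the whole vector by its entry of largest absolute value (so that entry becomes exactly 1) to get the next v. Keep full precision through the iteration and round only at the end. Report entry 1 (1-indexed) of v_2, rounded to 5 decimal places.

Mv0 = (2.000000, -1.000000); divide by 2.000000 → v1 = (1.000000, -0.500000)
Mv1 = (5.000000, 2.000000); divide by 5.000000 → v2 = (1.000000, 0.400000)
Requested entry of v2: 10/10 = 1.00000

1.00000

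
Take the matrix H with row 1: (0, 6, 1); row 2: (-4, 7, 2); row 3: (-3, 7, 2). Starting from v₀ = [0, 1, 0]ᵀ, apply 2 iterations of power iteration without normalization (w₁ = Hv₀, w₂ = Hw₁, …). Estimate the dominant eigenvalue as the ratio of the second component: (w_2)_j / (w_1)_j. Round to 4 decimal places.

w1 = Hv₀ = (0·0 + 6·1 + 1·0; (-4)·0 + 7·1 + 2·0; (-3)·0 + 7·1 + 2·0) = (6, 7, 7)
w2 = Hw1 = (0·6 + 6·7 + 1·7; (-4)·6 + 7·7 + 2·7; (-3)·6 + 7·7 + 2·7) = (49, 39, 45)
Ratio at component: 39 / 7 = 5.5714

λ ≈ 5.5714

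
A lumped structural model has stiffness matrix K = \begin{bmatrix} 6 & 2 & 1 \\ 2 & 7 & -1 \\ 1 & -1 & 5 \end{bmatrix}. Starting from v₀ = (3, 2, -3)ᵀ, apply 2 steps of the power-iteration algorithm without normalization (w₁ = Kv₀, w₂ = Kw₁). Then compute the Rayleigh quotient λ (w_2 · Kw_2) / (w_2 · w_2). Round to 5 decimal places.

λ ≈ 8.41406

w1 = Kv₀ = (19, 23, -14)
w2 = Kw1 = (146, 213, -74)
Kw2 = (1228, 1857, -437)
w2·Kw2 = 146·1228 + 213·1857 + (-74)·(-437) = 607167; w2·w2 = 146·146 + 213·213 + (-74)·(-74) = 72161
λ ≈ 607167/72161 = 8.41406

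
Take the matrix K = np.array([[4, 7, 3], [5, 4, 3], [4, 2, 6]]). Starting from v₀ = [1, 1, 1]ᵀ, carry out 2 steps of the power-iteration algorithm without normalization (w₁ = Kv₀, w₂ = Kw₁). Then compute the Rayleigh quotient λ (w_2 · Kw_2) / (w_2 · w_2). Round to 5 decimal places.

w1 = Kv₀ = (14, 12, 12)
w2 = Kw1 = (176, 154, 152)
Kw2 = (2238, 1952, 1924)
w2·Kw2 = 176·2238 + 154·1952 + 152·1924 = 986944; w2·w2 = 176·176 + 154·154 + 152·152 = 77796
λ ≈ 986944/77796 = 12.68631

12.68631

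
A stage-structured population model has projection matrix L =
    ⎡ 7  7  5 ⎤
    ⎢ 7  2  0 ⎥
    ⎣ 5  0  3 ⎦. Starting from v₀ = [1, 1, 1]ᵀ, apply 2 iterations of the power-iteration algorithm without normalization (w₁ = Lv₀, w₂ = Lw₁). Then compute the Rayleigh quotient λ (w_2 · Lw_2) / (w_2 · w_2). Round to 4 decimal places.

13.5736

w1 = Lv₀ = (7·1 + 7·1 + 5·1; 7·1 + 2·1 + 0·1; 5·1 + 0·1 + 3·1) = (19, 9, 8)
w2 = Lw1 = (7·19 + 7·9 + 5·8; 7·19 + 2·9 + 0·8; 5·19 + 0·9 + 3·8) = (236, 151, 119)
Lw2 = (3304, 1954, 1537)
w2·Lw2 = 236·3304 + 151·1954 + 119·1537 = 1257701; w2·w2 = 236·236 + 151·151 + 119·119 = 92658
λ ≈ 1257701/92658 = 13.5736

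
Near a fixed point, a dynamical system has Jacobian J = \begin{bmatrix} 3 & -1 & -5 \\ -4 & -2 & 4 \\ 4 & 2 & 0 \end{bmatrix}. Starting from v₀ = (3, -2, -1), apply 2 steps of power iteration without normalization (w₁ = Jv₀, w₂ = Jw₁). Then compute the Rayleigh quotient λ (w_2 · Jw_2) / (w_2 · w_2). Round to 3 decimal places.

w1 = Jv₀ = (3·3 + (-1)·(-2) + (-5)·(-1); (-4)·3 + (-2)·(-2) + 4·(-1); 4·3 + 2·(-2) + 0·(-1)) = (16, -12, 8)
w2 = Jw1 = (3·16 + (-1)·(-12) + (-5)·8; (-4)·16 + (-2)·(-12) + 4·8; 4·16 + 2·(-12) + 0·8) = (20, -8, 40)
Jw2 = (-132, 96, 64)
w2·Jw2 = 20·(-132) + (-8)·96 + 40·64 = -848; w2·w2 = 20·20 + (-8)·(-8) + 40·40 = 2064
λ ≈ -848/2064 = -0.411

λ ≈ -0.411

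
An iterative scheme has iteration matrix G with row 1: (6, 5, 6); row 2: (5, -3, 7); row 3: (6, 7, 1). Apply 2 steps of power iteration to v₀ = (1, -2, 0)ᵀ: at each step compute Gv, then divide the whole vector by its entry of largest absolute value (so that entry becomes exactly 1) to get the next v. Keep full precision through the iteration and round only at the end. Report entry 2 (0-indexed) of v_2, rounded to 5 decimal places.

-0.41284

Gv0 = (-4.000000, 11.000000, -8.000000); divide by 11.000000 → v1 = (-0.363636, 1.000000, -0.727273)
Gv1 = (-1.545455, -9.909091, 4.090909); divide by -9.909091 → v2 = (0.155963, 1.000000, -0.412844)
Requested entry of v2: 45/-109 = -0.41284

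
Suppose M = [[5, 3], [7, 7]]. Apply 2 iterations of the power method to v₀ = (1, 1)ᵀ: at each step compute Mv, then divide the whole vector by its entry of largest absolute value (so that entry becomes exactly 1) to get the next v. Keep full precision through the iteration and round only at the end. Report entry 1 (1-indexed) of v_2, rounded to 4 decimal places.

0.5325

Mv0 = (8.00000, 14.00000); divide by 14.00000 → v1 = (0.57143, 1.00000)
Mv1 = (5.85714, 11.00000); divide by 11.00000 → v2 = (0.53247, 1.00000)
Requested entry of v2: 82/154 = 0.5325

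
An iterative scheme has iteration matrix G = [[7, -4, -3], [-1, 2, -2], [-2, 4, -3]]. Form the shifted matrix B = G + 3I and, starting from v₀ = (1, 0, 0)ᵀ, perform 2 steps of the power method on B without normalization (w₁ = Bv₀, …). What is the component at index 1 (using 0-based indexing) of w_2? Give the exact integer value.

B = G + 3I has rows (10, -4, -3); (-1, 5, -2); (-2, 4, 0)
w1 = Bv₀ = (10·1 + (-4)·0 + (-3)·0; (-1)·1 + 5·0 + (-2)·0; (-2)·1 + 4·0 + 0·0) = (10, -1, -2)
w2 = Bw1 = (10·10 + (-4)·(-1) + (-3)·(-2); (-1)·10 + 5·(-1) + (-2)·(-2); (-2)·10 + 4·(-1) + 0·(-2)) = (110, -11, -24)
Requested component of w2: -11

-11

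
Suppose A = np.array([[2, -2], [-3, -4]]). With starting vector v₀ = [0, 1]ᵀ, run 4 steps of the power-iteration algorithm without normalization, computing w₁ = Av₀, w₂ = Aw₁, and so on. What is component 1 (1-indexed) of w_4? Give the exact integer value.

128

w1 = Av₀ = (2·0 + (-2)·1; (-3)·0 + (-4)·1) = (-2, -4)
w2 = Aw1 = (2·(-2) + (-2)·(-4); (-3)·(-2) + (-4)·(-4)) = (4, 22)
w3 = Aw2 = (-36, -100)
w4 = Aw3 = (128, 508)
The requested component of w4 is 128.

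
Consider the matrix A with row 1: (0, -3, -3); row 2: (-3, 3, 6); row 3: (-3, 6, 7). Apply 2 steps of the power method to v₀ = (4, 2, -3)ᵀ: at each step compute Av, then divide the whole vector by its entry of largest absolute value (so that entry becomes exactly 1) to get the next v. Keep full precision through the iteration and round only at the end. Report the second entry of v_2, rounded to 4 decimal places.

Av0 = (3.00000, -24.00000, -21.00000); divide by -24.00000 → v1 = (-0.12500, 1.00000, 0.87500)
Av1 = (-5.62500, 8.62500, 12.50000); divide by 12.50000 → v2 = (-0.45000, 0.69000, 1.00000)
Requested entry of v2: -207/-300 = 0.6900

0.6900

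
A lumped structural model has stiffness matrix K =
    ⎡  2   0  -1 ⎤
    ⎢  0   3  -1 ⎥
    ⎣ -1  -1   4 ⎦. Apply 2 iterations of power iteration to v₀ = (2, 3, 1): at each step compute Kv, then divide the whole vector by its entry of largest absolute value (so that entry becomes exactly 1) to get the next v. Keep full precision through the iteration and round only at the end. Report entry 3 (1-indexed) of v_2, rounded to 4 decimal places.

-0.6000

Kv0 = (3.00000, 8.00000, -1.00000); divide by 8.00000 → v1 = (0.37500, 1.00000, -0.12500)
Kv1 = (0.87500, 3.12500, -1.87500); divide by 3.12500 → v2 = (0.28000, 1.00000, -0.60000)
Requested entry of v2: -15/25 = -0.6000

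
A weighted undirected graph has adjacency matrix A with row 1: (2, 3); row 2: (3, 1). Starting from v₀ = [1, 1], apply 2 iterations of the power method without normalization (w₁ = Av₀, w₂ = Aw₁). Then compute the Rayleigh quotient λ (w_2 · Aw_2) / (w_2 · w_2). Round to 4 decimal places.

w1 = Av₀ = (2·1 + 3·1; 3·1 + 1·1) = (5, 4)
w2 = Aw1 = (2·5 + 3·4; 3·5 + 1·4) = (22, 19)
Aw2 = (101, 85)
w2·Aw2 = 22·101 + 19·85 = 3837; w2·w2 = 22·22 + 19·19 = 845
λ ≈ 3837/845 = 4.5408

4.5408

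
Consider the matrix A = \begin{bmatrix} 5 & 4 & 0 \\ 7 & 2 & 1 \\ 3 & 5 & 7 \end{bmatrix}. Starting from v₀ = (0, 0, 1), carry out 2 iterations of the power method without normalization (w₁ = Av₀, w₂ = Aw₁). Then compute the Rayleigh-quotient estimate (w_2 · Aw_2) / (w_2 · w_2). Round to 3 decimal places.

λ ≈ 8.169

w1 = Av₀ = (5·0 + 4·0 + 0·1; 7·0 + 2·0 + 1·1; 3·0 + 5·0 + 7·1) = (0, 1, 7)
w2 = Aw1 = (5·0 + 4·1 + 0·7; 7·0 + 2·1 + 1·7; 3·0 + 5·1 + 7·7) = (4, 9, 54)
Aw2 = (56, 100, 435)
w2·Aw2 = 4·56 + 9·100 + 54·435 = 24614; w2·w2 = 4·4 + 9·9 + 54·54 = 3013
λ ≈ 24614/3013 = 8.169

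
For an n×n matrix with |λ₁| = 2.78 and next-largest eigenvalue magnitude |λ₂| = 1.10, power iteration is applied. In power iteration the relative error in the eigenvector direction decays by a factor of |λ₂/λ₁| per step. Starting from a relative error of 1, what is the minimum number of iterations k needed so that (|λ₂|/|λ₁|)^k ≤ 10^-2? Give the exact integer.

|λ₂/λ₁| = 1.10/2.78 = 0.39568
Need k ≥ ln(10^-2) / ln(0.39568) = -4.6052 / -0.9271 ≈ 4.967
Smallest integer k satisfying the bound: 5

5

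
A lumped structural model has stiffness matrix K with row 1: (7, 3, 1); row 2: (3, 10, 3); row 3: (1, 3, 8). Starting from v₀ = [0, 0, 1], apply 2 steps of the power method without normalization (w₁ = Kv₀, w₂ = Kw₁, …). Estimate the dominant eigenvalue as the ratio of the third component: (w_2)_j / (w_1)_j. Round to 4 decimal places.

9.2500

w1 = Kv₀ = (7·0 + 3·0 + 1·1; 3·0 + 10·0 + 3·1; 1·0 + 3·0 + 8·1) = (1, 3, 8)
w2 = Kw1 = (7·1 + 3·3 + 1·8; 3·1 + 10·3 + 3·8; 1·1 + 3·3 + 8·8) = (24, 57, 74)
Ratio at component: 74 / 8 = 9.2500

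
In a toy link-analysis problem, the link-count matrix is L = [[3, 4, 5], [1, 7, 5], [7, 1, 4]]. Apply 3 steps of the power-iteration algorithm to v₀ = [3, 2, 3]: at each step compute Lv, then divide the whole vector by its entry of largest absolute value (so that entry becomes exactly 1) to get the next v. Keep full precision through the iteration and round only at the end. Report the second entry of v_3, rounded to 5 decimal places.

1.00000

Lv0 = (32.000000, 32.000000, 35.000000); divide by 35.000000 → v1 = (0.914286, 0.914286, 1.000000)
Lv1 = (11.400000, 12.314286, 11.314286); divide by 12.314286 → v2 = (0.925754, 1.000000, 0.918794)
Lv2 = (11.371230, 12.519722, 11.155452); divide by 12.519722 → v3 = (0.908265, 1.000000, 0.891030)
Requested entry of v3: 5396/5396 = 1.00000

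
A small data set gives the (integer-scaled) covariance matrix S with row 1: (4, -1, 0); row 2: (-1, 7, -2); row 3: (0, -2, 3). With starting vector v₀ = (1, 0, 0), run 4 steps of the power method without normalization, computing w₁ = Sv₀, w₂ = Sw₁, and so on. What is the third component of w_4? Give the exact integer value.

w1 = Sv₀ = (4·1 + (-1)·0 + 0·0; (-1)·1 + 7·0 + (-2)·0; 0·1 + (-2)·0 + 3·0) = (4, -1, 0)
w2 = Sw1 = (4·4 + (-1)·(-1) + 0·0; (-1)·4 + 7·(-1) + (-2)·0; 0·4 + (-2)·(-1) + 3·0) = (17, -11, 2)
w3 = Sw2 = (79, -98, 28)
w4 = Sw3 = (414, -821, 280)
The requested component of w4 is 280.

280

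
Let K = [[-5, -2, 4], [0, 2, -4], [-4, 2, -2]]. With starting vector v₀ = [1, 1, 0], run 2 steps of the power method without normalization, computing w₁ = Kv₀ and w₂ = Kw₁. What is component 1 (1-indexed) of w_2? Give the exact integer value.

w1 = Kv₀ = ((-5)·1 + (-2)·1 + 4·0; 0·1 + 2·1 + (-4)·0; (-4)·1 + 2·1 + (-2)·0) = (-7, 2, -2)
w2 = Kw1 = ((-5)·(-7) + (-2)·2 + 4·(-2); 0·(-7) + 2·2 + (-4)·(-2); (-4)·(-7) + 2·2 + (-2)·(-2)) = (23, 12, 36)
The requested component of w2 is 23.

23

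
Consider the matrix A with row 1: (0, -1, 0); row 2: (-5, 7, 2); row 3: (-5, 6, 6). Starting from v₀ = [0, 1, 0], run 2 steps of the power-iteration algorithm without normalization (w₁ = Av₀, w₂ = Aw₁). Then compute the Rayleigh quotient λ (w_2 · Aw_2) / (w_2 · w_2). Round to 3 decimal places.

w1 = Av₀ = (-1, 7, 6)
w2 = Aw1 = (-7, 66, 83)
Aw2 = (-66, 663, 929)
w2·Aw2 = (-7)·(-66) + 66·663 + 83·929 = 121327; w2·w2 = (-7)·(-7) + 66·66 + 83·83 = 11294
λ ≈ 121327/11294 = 10.743

10.743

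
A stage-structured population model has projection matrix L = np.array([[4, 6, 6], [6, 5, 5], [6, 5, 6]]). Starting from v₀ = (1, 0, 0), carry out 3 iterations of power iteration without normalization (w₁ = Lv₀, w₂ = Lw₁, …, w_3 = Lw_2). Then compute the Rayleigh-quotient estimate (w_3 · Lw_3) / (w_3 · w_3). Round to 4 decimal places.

w1 = Lv₀ = (4, 6, 6)
w2 = Lw1 = (88, 84, 90)
w3 = Lw2 = (1396, 1398, 1488)
Lw3 = (22900, 22806, 24294)
w3·Lw3 = 1396·22900 + 1398·22806 + 1488·24294 = 100000660; w3·w3 = 1396·1396 + 1398·1398 + 1488·1488 = 6117364
λ ≈ 100000660/6117364 = 16.3470

16.3470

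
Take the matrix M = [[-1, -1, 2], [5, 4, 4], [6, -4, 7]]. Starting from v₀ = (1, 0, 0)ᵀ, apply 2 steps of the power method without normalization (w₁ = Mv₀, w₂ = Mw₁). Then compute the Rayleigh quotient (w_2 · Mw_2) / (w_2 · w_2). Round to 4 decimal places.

w1 = Mv₀ = (-1, 5, 6)
w2 = Mw1 = (8, 39, 16)
Mw2 = (-15, 260, 4)
w2·Mw2 = 8·(-15) + 39·260 + 16·4 = 10084; w2·w2 = 8·8 + 39·39 + 16·16 = 1841
λ ≈ 10084/1841 = 5.4775

5.4775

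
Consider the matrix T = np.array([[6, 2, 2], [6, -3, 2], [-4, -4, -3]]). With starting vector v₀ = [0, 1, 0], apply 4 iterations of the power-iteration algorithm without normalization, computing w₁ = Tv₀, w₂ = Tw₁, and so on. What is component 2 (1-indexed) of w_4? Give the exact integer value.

w1 = Tv₀ = (6·0 + 2·1 + 2·0; 6·0 + (-3)·1 + 2·0; (-4)·0 + (-4)·1 + (-3)·0) = (2, -3, -4)
w2 = Tw1 = (6·2 + 2·(-3) + 2·(-4); 6·2 + (-3)·(-3) + 2·(-4); (-4)·2 + (-4)·(-3) + (-3)·(-4)) = (-2, 13, 16)
w3 = Tw2 = (46, -19, -92)
w4 = Tw3 = (54, 149, 168)
The requested component of w4 is 149.

149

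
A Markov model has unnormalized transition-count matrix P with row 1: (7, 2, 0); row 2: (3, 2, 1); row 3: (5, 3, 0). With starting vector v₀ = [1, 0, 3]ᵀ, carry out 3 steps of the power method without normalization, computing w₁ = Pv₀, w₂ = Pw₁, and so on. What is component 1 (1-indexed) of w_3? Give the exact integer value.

w1 = Pv₀ = (7, 6, 5)
w2 = Pw1 = (61, 38, 53)
w3 = Pw2 = (503, 312, 419)
The requested component of w3 is 503.

503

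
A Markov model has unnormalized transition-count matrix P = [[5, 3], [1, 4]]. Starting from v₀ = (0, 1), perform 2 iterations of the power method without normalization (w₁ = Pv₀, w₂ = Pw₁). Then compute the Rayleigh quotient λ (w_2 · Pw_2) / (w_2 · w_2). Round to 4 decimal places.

6.5514

w1 = Pv₀ = (3, 4)
w2 = Pw1 = (27, 19)
Pw2 = (192, 103)
w2·Pw2 = 27·192 + 19·103 = 7141; w2·w2 = 27·27 + 19·19 = 1090
λ ≈ 7141/1090 = 6.5514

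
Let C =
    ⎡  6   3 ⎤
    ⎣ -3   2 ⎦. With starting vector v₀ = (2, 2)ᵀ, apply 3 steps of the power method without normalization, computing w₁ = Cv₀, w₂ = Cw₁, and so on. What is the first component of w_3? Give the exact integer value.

w1 = Cv₀ = (6·2 + 3·2; (-3)·2 + 2·2) = (18, -2)
w2 = Cw1 = (6·18 + 3·(-2); (-3)·18 + 2·(-2)) = (102, -58)
w3 = Cw2 = (438, -422)
The requested component of w3 is 438.

438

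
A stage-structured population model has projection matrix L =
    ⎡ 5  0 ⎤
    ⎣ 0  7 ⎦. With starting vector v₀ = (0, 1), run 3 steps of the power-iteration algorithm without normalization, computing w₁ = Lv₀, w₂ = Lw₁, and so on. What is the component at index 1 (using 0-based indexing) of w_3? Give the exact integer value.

343

w1 = Lv₀ = (5·0 + 0·1; 0·0 + 7·1) = (0, 7)
w2 = Lw1 = (5·0 + 0·7; 0·0 + 7·7) = (0, 49)
w3 = Lw2 = (0, 343)
The requested component of w3 is 343.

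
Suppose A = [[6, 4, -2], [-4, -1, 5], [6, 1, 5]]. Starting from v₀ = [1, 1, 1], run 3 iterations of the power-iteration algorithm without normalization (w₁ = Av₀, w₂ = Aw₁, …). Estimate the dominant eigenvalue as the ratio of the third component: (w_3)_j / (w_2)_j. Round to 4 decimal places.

6.5926

w1 = Av₀ = (6·1 + 4·1 + (-2)·1; (-4)·1 + (-1)·1 + 5·1; 6·1 + 1·1 + 5·1) = (8, 0, 12)
w2 = Aw1 = (6·8 + 4·0 + (-2)·12; (-4)·8 + (-1)·0 + 5·12; 6·8 + 1·0 + 5·12) = (24, 28, 108)
w3 = Aw2 = (40, 416, 712)
Ratio at component: 712 / 108 = 6.5926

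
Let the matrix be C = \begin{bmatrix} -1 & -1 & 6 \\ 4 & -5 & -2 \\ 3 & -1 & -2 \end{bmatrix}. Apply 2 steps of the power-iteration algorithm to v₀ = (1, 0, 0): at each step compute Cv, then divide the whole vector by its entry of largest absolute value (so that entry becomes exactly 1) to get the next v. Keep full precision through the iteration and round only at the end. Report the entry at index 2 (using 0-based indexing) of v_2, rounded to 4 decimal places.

Cv0 = (-1.00000, 4.00000, 3.00000); divide by 4.00000 → v1 = (-0.25000, 1.00000, 0.75000)
Cv1 = (3.75000, -7.50000, -3.25000); divide by -7.50000 → v2 = (-0.50000, 1.00000, 0.43333)
Requested entry of v2: -13/-30 = 0.4333

0.4333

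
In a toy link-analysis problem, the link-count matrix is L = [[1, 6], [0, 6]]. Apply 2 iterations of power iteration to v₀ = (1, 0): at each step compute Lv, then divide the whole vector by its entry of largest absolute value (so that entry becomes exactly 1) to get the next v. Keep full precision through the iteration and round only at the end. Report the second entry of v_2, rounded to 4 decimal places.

0.0000

Lv0 = (1.00000, 0.00000); divide by 1.00000 → v1 = (1.00000, 0.00000)
Lv1 = (1.00000, 0.00000); divide by 1.00000 → v2 = (1.00000, 0.00000)
Requested entry of v2: 0/1 = 0.0000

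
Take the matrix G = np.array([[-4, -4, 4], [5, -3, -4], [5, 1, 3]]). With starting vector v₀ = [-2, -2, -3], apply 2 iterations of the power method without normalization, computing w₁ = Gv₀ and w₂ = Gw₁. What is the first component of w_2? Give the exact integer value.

-132

w1 = Gv₀ = ((-4)·(-2) + (-4)·(-2) + 4·(-3); 5·(-2) + (-3)·(-2) + (-4)·(-3); 5·(-2) + 1·(-2) + 3·(-3)) = (4, 8, -21)
w2 = Gw1 = ((-4)·4 + (-4)·8 + 4·(-21); 5·4 + (-3)·8 + (-4)·(-21); 5·4 + 1·8 + 3·(-21)) = (-132, 80, -35)
The requested component of w2 is -132.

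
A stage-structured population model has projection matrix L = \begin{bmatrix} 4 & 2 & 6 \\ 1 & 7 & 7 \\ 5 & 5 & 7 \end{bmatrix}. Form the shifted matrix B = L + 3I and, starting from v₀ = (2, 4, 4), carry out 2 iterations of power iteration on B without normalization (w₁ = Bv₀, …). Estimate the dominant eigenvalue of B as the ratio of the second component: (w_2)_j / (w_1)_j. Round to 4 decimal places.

17.6571

B = L + 3I has rows (7, 2, 6); (1, 10, 7); (5, 5, 10)
w1 = Bv₀ = (7·2 + 2·4 + 6·4; 1·2 + 10·4 + 7·4; 5·2 + 5·4 + 10·4) = (46, 70, 70)
w2 = Bw1 = (7·46 + 2·70 + 6·70; 1·46 + 10·70 + 7·70; 5·46 + 5·70 + 10·70) = (882, 1236, 1280)
Ratio: 1236/70 = 17.6571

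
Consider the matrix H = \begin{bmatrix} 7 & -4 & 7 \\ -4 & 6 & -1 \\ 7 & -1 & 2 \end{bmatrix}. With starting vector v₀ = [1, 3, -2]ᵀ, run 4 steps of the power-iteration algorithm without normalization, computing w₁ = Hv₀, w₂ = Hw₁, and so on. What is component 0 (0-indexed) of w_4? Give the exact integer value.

w1 = Hv₀ = (-19, 16, 0)
w2 = Hw1 = (-197, 172, -149)
w3 = Hw2 = (-3110, 1969, -1849)
w4 = Hw3 = (-42589, 26103, -27437)
The requested component of w4 is -42589.

-42589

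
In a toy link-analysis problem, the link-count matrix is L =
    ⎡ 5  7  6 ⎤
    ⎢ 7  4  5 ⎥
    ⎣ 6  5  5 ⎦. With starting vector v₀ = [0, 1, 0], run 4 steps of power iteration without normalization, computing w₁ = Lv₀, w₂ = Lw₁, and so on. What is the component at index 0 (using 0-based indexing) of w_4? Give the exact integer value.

w1 = Lv₀ = (5·0 + 7·1 + 6·0; 7·0 + 4·1 + 5·0; 6·0 + 5·1 + 5·0) = (7, 4, 5)
w2 = Lw1 = (5·7 + 7·4 + 6·5; 7·7 + 4·4 + 5·5; 6·7 + 5·4 + 5·5) = (93, 90, 87)
w3 = Lw2 = (1617, 1446, 1443)
w4 = Lw3 = (26865, 24318, 24147)
The requested component of w4 is 26865.

26865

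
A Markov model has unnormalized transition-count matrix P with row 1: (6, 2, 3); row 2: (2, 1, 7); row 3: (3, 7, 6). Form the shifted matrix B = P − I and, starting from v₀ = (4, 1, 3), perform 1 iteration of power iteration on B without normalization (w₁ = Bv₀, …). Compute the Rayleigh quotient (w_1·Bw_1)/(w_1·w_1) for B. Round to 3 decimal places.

B = P − I has rows (5, 2, 3); (2, 0, 7); (3, 7, 5)
w1 = Bv₀ = (5·4 + 2·1 + 3·3; 2·4 + 0·1 + 7·3; 3·4 + 7·1 + 5·3) = (31, 29, 34)
Bw1 = (315, 300, 466)
w1·Bw1 = 34309; w1·w1 = 2958; μ ≈ 34309/2958 = 11.599

11.599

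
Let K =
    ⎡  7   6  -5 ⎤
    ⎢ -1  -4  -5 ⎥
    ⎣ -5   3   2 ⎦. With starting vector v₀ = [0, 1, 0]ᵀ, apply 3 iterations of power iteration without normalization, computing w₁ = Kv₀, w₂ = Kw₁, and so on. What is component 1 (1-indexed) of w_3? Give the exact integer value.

w1 = Kv₀ = (7·0 + 6·1 + (-5)·0; (-1)·0 + (-4)·1 + (-5)·0; (-5)·0 + 3·1 + 2·0) = (6, -4, 3)
w2 = Kw1 = (7·6 + 6·(-4) + (-5)·3; (-1)·6 + (-4)·(-4) + (-5)·3; (-5)·6 + 3·(-4) + 2·3) = (3, -5, -36)
w3 = Kw2 = (171, 197, -102)
The requested component of w3 is 171.

171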